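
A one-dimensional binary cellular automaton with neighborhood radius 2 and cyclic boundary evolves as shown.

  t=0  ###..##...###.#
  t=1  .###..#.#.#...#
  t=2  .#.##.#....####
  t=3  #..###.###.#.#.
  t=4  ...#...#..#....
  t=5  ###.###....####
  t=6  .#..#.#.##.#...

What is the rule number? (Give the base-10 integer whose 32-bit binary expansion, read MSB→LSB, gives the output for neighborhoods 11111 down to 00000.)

1455632807

  ##### -> .   bit 31 = 0  t=5,i=0
  ####. -> #   bit 30 = 1  t=0,i=1
  ###.# -> .   bit 29 = 0  t=0,i=12
  ###.. -> #   bit 28 = 1  t=0,i=2
  ##.## -> .   bit 27 = 0  t=0,i=13
  ##.#. -> #   bit 26 = 1  t=2,i=0
  ##..# -> #   bit 25 = 1  t=0,i=3
  ##... -> .   bit 24 = 0  t=0,i=7
  #.### -> #   bit 23 = 1  t=0,i=14
  #.##. -> #   bit 22 = 1  t=2,i=3
  #.#.# -> .   bit 21 = 0  t=1,i=8
  #.#.. -> .   bit 20 = 0  t=1,i=10
  #..## -> .   bit 19 = 0  t=0,i=4
  #..#. -> .   bit 18 = 0  t=1,i=5
  #...# -> #   bit 17 = 1  t=0,i=8
  #.... -> #   bit 16 = 1  t=2,i=8
  .#### -> .   bit 15 = 0  t=0,i=0
  .###. -> .   bit 14 = 0  t=0,i=11
  .##.# -> #   bit 13 = 1  t=2,i=4
  .##.. -> #   bit 12 = 1  t=0,i=6
  .#.## -> .   bit 11 = 0  t=1,i=0
  .#.#. -> .   bit 10 = 0  t=1,i=7
  .#..# -> .   bit 9 = 0  t=3,i=1
  .#... -> #   bit 8 = 1  t=1,i=11
  ..### -> #   bit 7 = 1  t=0,i=10
  ..##. -> .   bit 6 = 0  t=0,i=5
  ..#.# -> #   bit 5 = 1  t=1,i=6
  ..#.. -> .   bit 4 = 0  t=4,i=3
  ...## -> .   bit 3 = 0  t=0,i=9
  ...#. -> #   bit 2 = 1  t=1,i=13
  ....# -> #   bit 1 = 1  t=2,i=9
  ..... -> #   bit 0 = 1  t=4,i=0
  bits 01010110110000110011000110100111 = 1455632807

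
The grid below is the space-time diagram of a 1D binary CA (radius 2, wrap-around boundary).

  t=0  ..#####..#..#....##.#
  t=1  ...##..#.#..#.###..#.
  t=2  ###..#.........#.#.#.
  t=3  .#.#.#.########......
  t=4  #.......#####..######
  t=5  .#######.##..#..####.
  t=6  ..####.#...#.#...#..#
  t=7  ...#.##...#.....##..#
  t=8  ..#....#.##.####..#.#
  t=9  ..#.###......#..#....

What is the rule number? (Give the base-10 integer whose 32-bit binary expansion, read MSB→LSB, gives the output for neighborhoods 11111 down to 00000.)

  ##### -> #   bit 31 = 1  t=0,i=4
  ####. -> .   bit 30 = 0  t=0,i=5
  ###.# -> #   bit 29 = 1  t=5,i=7
  ###.. -> .   bit 28 = 0  t=0,i=6
  ##.## -> .   bit 27 = 0  t=5,i=8
  ##.#. -> #   bit 26 = 1  t=0,i=19
  ##..# -> #   bit 25 = 1  t=0,i=7
  ##... -> #   bit 24 = 1  t=3,i=15
  #.### -> .   bit 23 = 0  t=1,i=14
  #.##. -> .   bit 22 = 0  t=5,i=9
  #.#.# -> .   bit 21 = 0  t=2,i=17
  #.#.. -> .   bit 20 = 0  t=0,i=20
  #..## -> .   bit 19 = 0  t=0,i=1
  #..#. -> .   bit 18 = 0  t=0,i=8
  #...# -> .   bit 17 = 0  t=6,i=9
  #.... -> #   bit 16 = 1  t=0,i=14
  .#### -> #   bit 15 = 1  t=0,i=3
  .###. -> #   bit 14 = 1  t=1,i=15
  .##.# -> .   bit 13 = 0  t=0,i=18
  .##.. -> .   bit 12 = 0  t=1,i=4
  .#.## -> .   bit 11 = 0  t=1,i=13
  .#.#. -> .   bit 10 = 0  t=1,i=8
  .#..# -> .   bit 9 = 0  t=0,i=0
  .#... -> .   bit 8 = 0  t=0,i=13
  ..### -> .   bit 7 = 0  t=0,i=2
  ..##. -> .   bit 6 = 0  t=0,i=17
  ..#.# -> .   bit 5 = 0  t=1,i=7
  ..#.. -> #   bit 4 = 1  t=0,i=9
  ...## -> #   bit 3 = 1  t=0,i=16
  ...#. -> #   bit 2 = 1  t=2,i=14
  ....# -> #   bit 1 = 1  t=0,i=15
  ..... -> #   bit 0 = 1  t=2,i=8
  bits 10100111000000011100000000011111 = 2801909791

2801909791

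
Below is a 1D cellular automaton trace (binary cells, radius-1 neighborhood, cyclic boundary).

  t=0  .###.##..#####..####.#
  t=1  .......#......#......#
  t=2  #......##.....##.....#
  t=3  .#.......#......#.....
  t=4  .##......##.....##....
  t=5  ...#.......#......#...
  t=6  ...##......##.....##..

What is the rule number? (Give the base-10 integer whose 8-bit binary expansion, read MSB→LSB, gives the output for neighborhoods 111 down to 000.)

20

  nb ###: next=.  (t=0,i=2, bit7=0)
  nb ##.: next=.  (t=0,i=3, bit6=0)
  nb #.#: next=.  (t=0,i=0, bit5=0)
  nb #..: next=#  (t=0,i=7, bit4=1)
  nb .##: next=.  (t=0,i=1, bit3=0)
  nb .#.: next=#  (t=0,i=21, bit2=1)
  nb ..#: next=.  (t=0,i=8, bit1=0)
  nb ...: next=.  (t=1,i=1, bit0=0)
  bits 00010100 = 20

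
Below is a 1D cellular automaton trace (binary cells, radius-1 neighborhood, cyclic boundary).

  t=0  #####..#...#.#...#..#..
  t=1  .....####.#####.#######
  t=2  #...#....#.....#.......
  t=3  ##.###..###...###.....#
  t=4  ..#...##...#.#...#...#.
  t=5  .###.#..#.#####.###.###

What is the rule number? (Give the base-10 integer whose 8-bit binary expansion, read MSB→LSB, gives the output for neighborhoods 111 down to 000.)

54

  ### -> .   bit 7 = 0  t=0,i=1
  ##. -> .   bit 6 = 0  t=0,i=4
  #.# -> #   bit 5 = 1  t=0,i=12
  #.. -> #   bit 4 = 1  t=0,i=5
  .## -> .   bit 3 = 0  t=0,i=0
  .#. -> #   bit 2 = 1  t=0,i=7
  ..# -> #   bit 1 = 1  t=0,i=6
  ... -> .   bit 0 = 0  t=0,i=9
  bits 00110110 = 54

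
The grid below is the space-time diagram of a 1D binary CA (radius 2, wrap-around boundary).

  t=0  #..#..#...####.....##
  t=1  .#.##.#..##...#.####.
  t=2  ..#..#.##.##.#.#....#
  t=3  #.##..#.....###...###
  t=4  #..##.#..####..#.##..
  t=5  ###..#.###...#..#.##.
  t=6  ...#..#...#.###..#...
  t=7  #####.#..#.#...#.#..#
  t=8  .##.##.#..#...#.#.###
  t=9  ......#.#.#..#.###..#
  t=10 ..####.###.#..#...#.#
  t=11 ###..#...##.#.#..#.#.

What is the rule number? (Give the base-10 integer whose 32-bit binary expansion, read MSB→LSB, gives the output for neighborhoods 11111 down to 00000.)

2804424351

  #####|#  b31=1 t=7,i=1
  ####.|.  b30=0 t=0,i=12
  ###.#|#  b29=1 t=3,i=0
  ###..|.  b28=0 t=0,i=0
  ##.##|.  b27=0 t=2,i=9
  ##.#.|#  b26=1 t=1,i=5
  ##..#|#  b25=1 t=0,i=1
  ##...|#  b24=1 t=0,i=14
  #.###|.  b23=0 t=1,i=16
  #.##.|.  b22=0 t=1,i=3
  #.#.#|#  b21=1 t=2,i=13
  #.#..|.  b20=0 t=1,i=6
  #..##|#  b19=1 t=1,i=8
  #..#.|.  b18=0 t=0,i=2
  #...#|.  b17=0 t=0,i=8
  #....|.  b16=0 t=0,i=15
  .####|.  b15=0 t=0,i=11
  .###.|.  b14=0 t=0,i=20
  .##.#|.  b13=0 t=1,i=4
  .##..|#  b12=1 t=1,i=10
  .#.##|#  b11=1 t=1,i=2
  .#.#.|#  b10=1 t=2,i=14
  .#..#|#  b9=1 t=0,i=4
  .#...|.  b8=0 t=0,i=7
  ..###|#  b7=1 t=0,i=10
  ..##.|.  b6=0 t=1,i=9
  ..#.#|.  b5=0 t=1,i=1
  ..#..|#  b4=1 t=0,i=3
  ...##|#  b3=1 t=0,i=9
  ...#.|#  b2=1 t=1,i=13
  ....#|#  b1=1 t=0,i=17
  .....|#  b0=1 t=0,i=16
  bits 10100111001010000001111010011111 = 2804424351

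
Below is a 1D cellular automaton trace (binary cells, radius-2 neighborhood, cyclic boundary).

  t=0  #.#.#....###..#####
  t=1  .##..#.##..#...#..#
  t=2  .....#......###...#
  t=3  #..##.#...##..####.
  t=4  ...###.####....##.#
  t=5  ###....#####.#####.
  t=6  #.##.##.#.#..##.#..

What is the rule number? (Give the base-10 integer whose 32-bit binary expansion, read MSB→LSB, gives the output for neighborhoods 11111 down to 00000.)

1436721518

  nb #####: next=.  (t=0,i=16, bit31=0)
  nb ####.: next=#  (t=0,i=18, bit30=1)
  nb ###.#: next=.  (t=0,i=0, bit29=0)
  nb ###..: next=#  (t=0,i=11, bit28=1)
  nb ##.##: next=.  (t=4,i=6, bit27=0)
  nb ##.#.: next=#  (t=0,i=1, bit26=1)
  nb ##..#: next=.  (t=0,i=12, bit25=0)
  nb ##...: next=#  (t=2,i=15, bit24=1)
  nb #.###: next=#  (t=4,i=7, bit23=1)
  nb #.##.: next=.  (t=1,i=1, bit22=0)
  nb #.#.#: next=#  (t=0,i=2, bit21=1)
  nb #.#..: next=.  (t=0,i=4, bit20=0)
  nb #..##: next=.  (t=0,i=13, bit19=0)
  nb #..#.: next=.  (t=1,i=4, bit18=0)
  nb #...#: next=#  (t=1,i=13, bit17=1)
  nb #....: next=.  (t=0,i=6, bit16=0)
  nb .####: next=#  (t=0,i=15, bit15=1)
  nb .###.: next=.  (t=0,i=10, bit14=0)
  nb .##.#: next=#  (t=3,i=4, bit13=1)
  nb .##..: next=.  (t=1,i=2, bit12=0)
  nb .#.##: next=.  (t=1,i=0, bit11=0)
  nb .#.#.: next=.  (t=0,i=3, bit10=0)
  nb .#..#: next=.  (t=1,i=16, bit9=0)
  nb .#...: next=#  (t=0,i=5, bit8=1)
  nb ..###: next=.  (t=0,i=9, bit7=0)
  nb ..##.: next=#  (t=3,i=3, bit6=1)
  nb ..#.#: next=#  (t=1,i=5, bit5=1)
  nb ..#..: next=.  (t=1,i=11, bit4=0)
  nb ...##: next=#  (t=0,i=8, bit3=1)
  nb ...#.: next=#  (t=1,i=14, bit2=1)
  nb ....#: next=#  (t=0,i=7, bit1=1)
  nb .....: next=.  (t=2,i=2, bit0=0)
  bits 01010101101000101010000101101110 = 1436721518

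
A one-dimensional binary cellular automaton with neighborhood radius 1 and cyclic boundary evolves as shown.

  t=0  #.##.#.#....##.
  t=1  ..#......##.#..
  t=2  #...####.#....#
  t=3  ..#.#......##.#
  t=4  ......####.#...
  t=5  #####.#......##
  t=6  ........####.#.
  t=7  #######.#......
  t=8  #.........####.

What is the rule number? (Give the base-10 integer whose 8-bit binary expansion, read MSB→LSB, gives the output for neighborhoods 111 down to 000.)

9

  ###|.  b7=0 t=2,i=5
  ##.|.  b6=0 t=0,i=3
  #.#|.  b5=0 t=0,i=1
  #..|.  b4=0 t=0,i=8
  .##|#  b3=1 t=0,i=2
  .#.|.  b2=0 t=0,i=0
  ..#|.  b1=0 t=0,i=11
  ...|#  b0=1 t=0,i=9
  bits 00001001 = 9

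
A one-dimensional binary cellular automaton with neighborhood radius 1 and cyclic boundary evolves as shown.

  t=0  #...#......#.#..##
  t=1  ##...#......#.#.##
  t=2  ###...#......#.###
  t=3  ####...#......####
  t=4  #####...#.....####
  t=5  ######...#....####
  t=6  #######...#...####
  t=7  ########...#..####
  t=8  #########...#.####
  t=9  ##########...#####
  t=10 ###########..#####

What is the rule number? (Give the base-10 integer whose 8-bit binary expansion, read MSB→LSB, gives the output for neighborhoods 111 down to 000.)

  ###|#  b7=1 t=0,i=17
  ##.|#  b6=1 t=0,i=0
  #.#|#  b5=1 t=0,i=12
  #..|#  b4=1 t=0,i=1
  .##|#  b3=1 t=0,i=16
  .#.|.  b2=0 t=0,i=4
  ..#|.  b1=0 t=0,i=3
  ...|.  b0=0 t=0,i=2
  bits 11111000 = 248

248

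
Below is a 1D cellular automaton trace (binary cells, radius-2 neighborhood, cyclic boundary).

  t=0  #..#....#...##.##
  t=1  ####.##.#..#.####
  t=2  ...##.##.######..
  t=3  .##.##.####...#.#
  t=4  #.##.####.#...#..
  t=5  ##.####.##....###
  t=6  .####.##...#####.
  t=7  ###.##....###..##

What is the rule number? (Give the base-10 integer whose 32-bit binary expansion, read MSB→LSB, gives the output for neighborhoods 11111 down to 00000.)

1049488058

  nb #####: next=.  (t=1,i=0, bit31=0)
  nb ####.: next=.  (t=1,i=2, bit30=0)
  nb ###.#: next=#  (t=1,i=3, bit29=1)
  nb ###..: next=#  (t=0,i=0, bit28=1)
  nb ##.##: next=#  (t=0,i=14, bit27=1)
  nb ##.#.: next=#  (t=1,i=7, bit26=1)
  nb ##..#: next=#  (t=0,i=1, bit25=1)
  nb ##...: next=.  (t=2,i=15, bit24=0)
  nb #.###: next=#  (t=0,i=15, bit23=1)
  nb #.##.: next=.  (t=1,i=5, bit22=0)
  nb #.#.#: next=.  (t=3,i=16, bit21=0)
  nb #.#..: next=.  (t=1,i=8, bit20=0)
  nb #..##: next=#  (t=6,i=0, bit19=1)
  nb #..#.: next=#  (t=0,i=2, bit18=1)
  nb #...#: next=.  (t=0,i=10, bit17=0)
  nb #....: next=#  (t=0,i=5, bit16=1)
  nb .####: next=#  (t=1,i=14, bit15=1)
  nb .###.: next=#  (t=0,i=16, bit14=1)
  nb .##.#: next=#  (t=0,i=13, bit13=1)
  nb .##..: next=.  (t=5,i=9, bit12=0)
  nb .#.##: next=#  (t=1,i=12, bit11=1)
  nb .#.#.: next=.  (t=3,i=15, bit10=0)
  nb .#..#: next=#  (t=1,i=9, bit9=1)
  nb .#...: next=.  (t=0,i=4, bit8=0)
  nb ..###: next=#  (t=5,i=14, bit7=1)
  nb ..##.: next=.  (t=0,i=12, bit6=0)
  nb ..#.#: next=#  (t=1,i=11, bit5=1)
  nb ..#..: next=#  (t=0,i=3, bit4=1)
  nb ...##: next=#  (t=0,i=11, bit3=1)
  nb ...#.: next=.  (t=0,i=7, bit2=0)
  nb ....#: next=#  (t=0,i=6, bit1=1)
  nb .....: next=.  (t=2,i=0, bit0=0)
  bits 00111110100011011110101010111010 = 1049488058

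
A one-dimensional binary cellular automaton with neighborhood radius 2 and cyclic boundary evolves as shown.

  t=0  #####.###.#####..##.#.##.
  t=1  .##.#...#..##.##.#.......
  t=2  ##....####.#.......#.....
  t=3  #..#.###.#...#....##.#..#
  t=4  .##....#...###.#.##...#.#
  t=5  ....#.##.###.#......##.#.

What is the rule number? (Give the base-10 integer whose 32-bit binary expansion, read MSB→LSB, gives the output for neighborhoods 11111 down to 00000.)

  nb #####: next=#  (t=0,i=2, bit31=1)
  nb ####.: next=.  (t=0,i=3, bit30=0)
  nb ###.#: next=#  (t=0,i=4, bit29=1)
  nb ###..: next=#  (t=0,i=14, bit28=1)
  nb ##.##: next=.  (t=0,i=5, bit27=0)
  nb ##.#.: next=.  (t=0,i=19, bit26=0)
  nb ##..#: next=#  (t=0,i=15, bit25=1)
  nb ##...: next=.  (t=2,i=2, bit24=0)
  nb #.###: next=.  (t=0,i=0, bit23=0)
  nb #.##.: next=.  (t=0,i=22, bit22=0)
  nb #.#.#: next=.  (t=0,i=20, bit21=0)
  nb #.#..: next=.  (t=1,i=4, bit20=0)
  nb #..##: next=.  (t=0,i=16, bit19=0)
  nb #..#.: next=#  (t=3,i=2, bit18=1)
  nb #...#: next=#  (t=1,i=6, bit17=1)
  nb #....: next=#  (t=1,i=19, bit16=1)
  nb .####: next=#  (t=0,i=1, bit15=1)
  nb .###.: next=.  (t=0,i=7, bit14=0)
  nb .##.#: next=.  (t=0,i=18, bit13=0)
  nb .##..: next=.  (t=2,i=1, bit12=0)
  nb .#.##: next=.  (t=0,i=21, bit11=0)
  nb .#.#.: next=#  (t=4,i=23, bit10=1)
  nb .#..#: next=#  (t=1,i=9, bit9=1)
  nb .#...: next=.  (t=1,i=5, bit8=0)
  nb ..###: next=#  (t=2,i=6, bit7=1)
  nb ..##.: next=#  (t=0,i=17, bit6=1)
  nb ..#.#: next=.  (t=3,i=3, bit5=0)
  nb ..#..: next=#  (t=1,i=8, bit4=1)
  nb ...##: next=#  (t=1,i=0, bit3=1)
  nb ...#.: next=#  (t=1,i=7, bit2=1)
  nb ....#: next=.  (t=1,i=24, bit1=0)
  nb .....: next=.  (t=1,i=20, bit0=0)
  bits 10110010000001111000011011011100 = 2986837724

2986837724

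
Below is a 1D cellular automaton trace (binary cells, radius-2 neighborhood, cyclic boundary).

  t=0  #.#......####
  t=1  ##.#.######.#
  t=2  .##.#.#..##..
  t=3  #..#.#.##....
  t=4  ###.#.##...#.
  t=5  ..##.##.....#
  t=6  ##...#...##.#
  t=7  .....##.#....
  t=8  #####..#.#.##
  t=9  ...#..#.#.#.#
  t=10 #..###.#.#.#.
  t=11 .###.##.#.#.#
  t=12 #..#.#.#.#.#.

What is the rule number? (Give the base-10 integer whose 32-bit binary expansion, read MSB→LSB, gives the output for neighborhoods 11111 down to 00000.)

1682739099

  #####|.  b31=0 t=0,i=11
  ####.|#  b30=1 t=0,i=12
  ###.#|#  b29=1 t=0,i=0
  ###..|.  b28=0 t=6,i=1
  ##.##|.  b27=0 t=1,i=11
  ##.#.|#  b26=1 t=0,i=1
  ##..#|.  b25=0 t=8,i=5
  ##...|.  b24=0 t=2,i=11
  #.###|.  b23=0 t=1,i=5
  #.##.|#  b22=1 t=3,i=7
  #.#.#|.  b21=0 t=1,i=3
  #.#..|.  b20=0 t=0,i=2
  #..##|#  b19=1 t=2,i=8
  #..#.|#  b18=1 t=3,i=2
  #...#|.  b17=0 t=2,i=12
  #....|.  b16=0 t=0,i=4
  .####|#  b15=1 t=0,i=10
  .###.|.  b14=0 t=1,i=0
  .##.#|.  b13=0 t=2,i=2
  .##..|.  b12=0 t=2,i=10
  .#.##|#  b11=1 t=1,i=4
  .#.#.|#  b10=1 t=2,i=5
  .#..#|#  b9=1 t=2,i=7
  .#...|#  b8=1 t=0,i=3
  ..###|#  b7=1 t=0,i=9
  ..##.|.  b6=0 t=2,i=1
  ..#.#|.  b5=0 t=3,i=3
  ..#..|#  b4=1 t=3,i=0
  ...##|#  b3=1 t=0,i=8
  ...#.|.  b2=0 t=3,i=12
  ....#|#  b1=1 t=0,i=7
  .....|#  b0=1 t=0,i=5
  bits 01100100010011001000111110011011 = 1682739099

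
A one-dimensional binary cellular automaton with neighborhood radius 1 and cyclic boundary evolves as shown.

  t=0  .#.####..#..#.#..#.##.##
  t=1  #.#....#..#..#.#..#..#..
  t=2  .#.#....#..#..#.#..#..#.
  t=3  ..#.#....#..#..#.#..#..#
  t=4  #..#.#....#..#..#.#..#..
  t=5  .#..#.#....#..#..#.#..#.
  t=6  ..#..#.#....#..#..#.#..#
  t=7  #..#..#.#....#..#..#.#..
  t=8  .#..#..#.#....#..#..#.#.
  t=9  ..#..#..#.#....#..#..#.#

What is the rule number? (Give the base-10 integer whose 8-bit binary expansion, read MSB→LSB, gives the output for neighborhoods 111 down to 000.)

48

  ### -> .   bit 7 = 0  t=0,i=4
  ##. -> .   bit 6 = 0  t=0,i=6
  #.# -> #   bit 5 = 1  t=0,i=0
  #.. -> #   bit 4 = 1  t=0,i=7
  .## -> .   bit 3 = 0  t=0,i=3
  .#. -> .   bit 2 = 0  t=0,i=1
  ..# -> .   bit 1 = 0  t=0,i=8
  ... -> .   bit 0 = 0  t=1,i=4
  bits 00110000 = 48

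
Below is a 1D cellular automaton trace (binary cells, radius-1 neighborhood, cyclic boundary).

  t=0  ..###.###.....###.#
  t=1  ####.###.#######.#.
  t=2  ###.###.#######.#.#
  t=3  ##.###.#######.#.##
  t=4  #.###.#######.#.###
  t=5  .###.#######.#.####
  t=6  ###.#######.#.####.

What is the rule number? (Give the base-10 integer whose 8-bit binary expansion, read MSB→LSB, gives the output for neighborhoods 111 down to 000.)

187

  ### -> #   bit 7 = 1  t=0,i=3
  ##. -> .   bit 6 = 0  t=0,i=4
  #.# -> #   bit 5 = 1  t=0,i=5
  #.. -> #   bit 4 = 1  t=0,i=0
  .## -> #   bit 3 = 1  t=0,i=2
  .#. -> .   bit 2 = 0  t=0,i=18
  ..# -> #   bit 1 = 1  t=0,i=1
  ... -> #   bit 0 = 1  t=0,i=10
  bits 10111011 = 187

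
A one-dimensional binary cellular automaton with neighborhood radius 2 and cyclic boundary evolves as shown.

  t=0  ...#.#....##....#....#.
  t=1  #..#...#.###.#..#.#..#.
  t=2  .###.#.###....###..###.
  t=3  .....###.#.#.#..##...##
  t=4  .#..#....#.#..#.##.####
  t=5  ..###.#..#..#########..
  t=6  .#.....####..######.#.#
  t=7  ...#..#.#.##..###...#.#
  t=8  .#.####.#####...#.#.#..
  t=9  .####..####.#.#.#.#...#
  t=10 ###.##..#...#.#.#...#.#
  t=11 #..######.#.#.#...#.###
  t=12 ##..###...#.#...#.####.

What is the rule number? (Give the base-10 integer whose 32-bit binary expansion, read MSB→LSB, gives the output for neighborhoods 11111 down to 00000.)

2598877816

  [31] ##### => #  t=5,i=14
  [30] ####. => .  t=4,i=21
  [29] ###.# => .  t=1,i=11
  [28] ###.. => #  t=2,i=9
  [27] ##.## => #  t=4,i=18
  [26] ##.#. => .  t=1,i=12
  [25] ##..# => #  t=2,i=17
  [24] ##... => .  t=0,i=12
  [23] #.### => #  t=1,i=9
  [22] #.##. => #  t=4,i=16
  [21] #.#.# => #  t=2,i=5
  [20] #.#.. => .  t=0,i=5
  [19] #..## => .  t=2,i=0
  [18] #..#. => #  t=1,i=2
  [17] #...# => #  t=1,i=5
  [16] #.... => #  t=0,i=0
  [15] .#### => #  t=4,i=20
  [14] .###. => .  t=1,i=10
  [13] .##.# => #  t=4,i=17
  [12] .##.. => #  t=0,i=11
  [11] .#.## => #  t=1,i=8
  [10] .#.#. => .  t=0,i=4
  [9] .#..# => #  t=1,i=1
  [8] .#... => .  t=0,i=6
  [7] ..### => .  t=2,i=1
  [6] ..##. => #  t=0,i=10
  [5] ..#.# => #  t=0,i=3
  [4] ..#.. => #  t=0,i=16
  [3] ...## => #  t=0,i=9
  [2] ...#. => .  t=0,i=2
  [1] ....# => .  t=0,i=1
  [0] ..... => .  t=3,i=2
  bits 10011010111001111011101001111000 = 2598877816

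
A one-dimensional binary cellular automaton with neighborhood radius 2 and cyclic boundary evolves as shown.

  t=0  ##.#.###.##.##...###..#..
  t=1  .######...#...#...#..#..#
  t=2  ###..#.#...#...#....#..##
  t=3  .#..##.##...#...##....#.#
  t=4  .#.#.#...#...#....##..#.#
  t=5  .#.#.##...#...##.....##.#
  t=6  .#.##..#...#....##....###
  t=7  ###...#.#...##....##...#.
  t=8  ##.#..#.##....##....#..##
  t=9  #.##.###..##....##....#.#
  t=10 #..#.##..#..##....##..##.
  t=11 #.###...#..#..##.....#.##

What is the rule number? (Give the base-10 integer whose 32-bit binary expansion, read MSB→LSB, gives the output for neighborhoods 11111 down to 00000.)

1170073888

  [31] ##### => .  t=1,i=3
  [30] ####. => #  t=1,i=5
  [29] ###.# => .  t=0,i=7
  [28] ###.. => .  t=0,i=19
  [27] ##.## => .  t=0,i=8
  [26] ##.#. => #  t=0,i=2
  [25] ##..# => .  t=0,i=20
  [24] ##... => #  t=0,i=14
  [23] #.### => #  t=0,i=5
  [22] #.##. => .  t=0,i=9
  [21] #.#.# => #  t=0,i=3
  [20] #.#.. => #  t=2,i=7
  [19] #..## => #  t=0,i=24
  [18] #..#. => #  t=0,i=21
  [17] #...# => .  t=0,i=15
  [16] #.... => #  t=2,i=17
  [15] .#### => #  t=1,i=2
  [14] .###. => #  t=0,i=6
  [13] .##.# => #  t=0,i=1
  [12] .##.. => .  t=0,i=13
  [11] .#.## => #  t=0,i=4
  [10] .#.#. => .  t=2,i=6
  [9] .#..# => .  t=0,i=23
  [8] .#... => #  t=1,i=11
  [7] ..### => .  t=0,i=17
  [6] ..##. => .  t=0,i=0
  [5] ..#.# => #  t=1,i=24
  [4] ..#.. => .  t=0,i=22
  [3] ...## => .  t=0,i=16
  [2] ...#. => .  t=1,i=9
  [1] ....# => .  t=2,i=18
  [0] ..... => .  t=5,i=18
  bits 01000101101111011110100100100000 = 1170073888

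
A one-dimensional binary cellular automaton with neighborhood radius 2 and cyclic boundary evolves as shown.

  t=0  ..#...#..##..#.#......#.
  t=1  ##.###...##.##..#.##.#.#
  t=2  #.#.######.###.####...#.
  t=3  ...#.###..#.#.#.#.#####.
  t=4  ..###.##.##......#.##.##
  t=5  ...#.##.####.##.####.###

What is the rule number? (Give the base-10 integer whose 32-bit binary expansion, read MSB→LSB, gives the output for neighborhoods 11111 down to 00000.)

2571557229

  nb #####: next=#  (t=2,i=6, bit31=1)
  nb ####.: next=.  (t=2,i=8, bit30=0)
  nb ###.#: next=.  (t=1,i=1, bit29=0)
  nb ###..: next=#  (t=1,i=5, bit28=1)
  nb ##.##: next=#  (t=1,i=2, bit27=1)
  nb ##.#.: next=.  (t=1,i=20, bit26=0)
  nb ##..#: next=.  (t=0,i=11, bit25=0)
  nb ##...: next=#  (t=1,i=6, bit24=1)
  nb #.###: next=.  (t=1,i=3, bit23=0)
  nb #.##.: next=#  (t=1,i=12, bit22=1)
  nb #.#.#: next=.  (t=1,i=21, bit21=0)
  nb #.#..: next=.  (t=0,i=15, bit20=0)
  nb #..##: next=.  (t=0,i=8, bit19=0)
  nb #..#.: next=#  (t=0,i=12, bit18=1)
  nb #...#: next=#  (t=0,i=0, bit17=1)
  nb #....: next=.  (t=0,i=17, bit16=0)
  nb .####: next=#  (t=2,i=5, bit15=1)
  nb .###.: next=#  (t=1,i=0, bit14=1)
  nb .##.#: next=.  (t=1,i=10, bit13=0)
  nb .##..: next=#  (t=0,i=10, bit12=1)
  nb .#.##: next=#  (t=1,i=17, bit11=1)
  nb .#.#.: next=.  (t=0,i=14, bit10=0)
  nb .#..#: next=.  (t=0,i=7, bit9=0)
  nb .#...: next=#  (t=0,i=3, bit8=1)
  nb ..###: next=.  (t=4,i=2, bit7=0)
  nb ..##.: next=#  (t=0,i=9, bit6=1)
  nb ..#.#: next=#  (t=0,i=13, bit5=1)
  nb ..#..: next=.  (t=0,i=2, bit4=0)
  nb ...##: next=#  (t=1,i=8, bit3=1)
  nb ...#.: next=#  (t=0,i=1, bit2=1)
  nb ....#: next=.  (t=0,i=20, bit1=0)
  nb .....: next=#  (t=0,i=18, bit0=1)
  bits 10011001010001101101100101101101 = 2571557229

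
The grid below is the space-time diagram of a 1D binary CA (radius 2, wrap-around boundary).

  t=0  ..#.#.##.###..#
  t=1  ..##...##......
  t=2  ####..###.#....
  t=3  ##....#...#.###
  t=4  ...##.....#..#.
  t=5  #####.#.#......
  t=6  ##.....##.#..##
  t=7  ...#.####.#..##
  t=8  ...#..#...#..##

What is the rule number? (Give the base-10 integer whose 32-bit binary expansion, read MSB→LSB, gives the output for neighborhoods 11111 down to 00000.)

  ##### -> .   bit 31 = 0  t=3,i=14
  ####. -> .   bit 30 = 0  t=2,i=2
  ###.# -> .   bit 29 = 0  t=2,i=8
  ###.. -> .   bit 28 = 0  t=0,i=11
  ##.## -> #   bit 27 = 1  t=0,i=8
  ##.#. -> .   bit 26 = 0  t=2,i=9
  ##..# -> .   bit 25 = 0  t=0,i=12
  ##... -> .   bit 24 = 0  t=1,i=4
  #.### -> .   bit 23 = 0  t=0,i=9
  #.##. -> .   bit 22 = 0  t=0,i=6
  #.#.# -> .   bit 21 = 0  t=0,i=4
  #.#.. -> #   bit 20 = 1  t=2,i=10
  #..## -> .   bit 19 = 0  t=2,i=5
  #..#. -> .   bit 18 = 0  t=0,i=1
  #...# -> .   bit 17 = 0  t=1,i=5
  #.... -> #   bit 16 = 1  t=1,i=10
  .#### -> #   bit 15 = 1  t=2,i=1
  .###. -> .   bit 14 = 0  t=0,i=10
  .##.# -> #   bit 13 = 1  t=0,i=7
  .##.. -> #   bit 12 = 1  t=1,i=3
  .#.## -> .   bit 11 = 0  t=0,i=5
  .#.#. -> #   bit 10 = 1  t=0,i=3
  .#..# -> .   bit 9 = 0  t=0,i=0
  .#... -> .   bit 8 = 0  t=2,i=11
  ..### -> #   bit 7 = 1  t=2,i=0
  ..##. -> #   bit 6 = 1  t=1,i=2
  ..#.# -> #   bit 5 = 1  t=0,i=2
  ..#.. -> .   bit 4 = 0  t=0,i=14
  ...## -> #   bit 3 = 1  t=1,i=1
  ...#. -> .   bit 2 = 0  t=3,i=5
  ....# -> #   bit 1 = 1  t=1,i=0
  ..... -> .   bit 0 = 0  t=1,i=11
  bits 00001000000100011011010011101010 = 135378154

135378154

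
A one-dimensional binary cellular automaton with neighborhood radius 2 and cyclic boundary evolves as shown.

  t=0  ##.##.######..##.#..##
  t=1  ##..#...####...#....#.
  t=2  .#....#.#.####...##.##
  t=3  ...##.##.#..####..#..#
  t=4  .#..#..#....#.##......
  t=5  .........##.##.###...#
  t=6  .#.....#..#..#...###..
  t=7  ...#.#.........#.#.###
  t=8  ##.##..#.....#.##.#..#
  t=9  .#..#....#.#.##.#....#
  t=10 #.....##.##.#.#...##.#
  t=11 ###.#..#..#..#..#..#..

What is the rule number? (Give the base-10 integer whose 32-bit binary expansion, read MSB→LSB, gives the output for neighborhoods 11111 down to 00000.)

4043521186

  [31] ##### => #  t=0,i=8
  [30] ####. => #  t=0,i=0
  [29] ###.# => #  t=0,i=1
  [28] ###.. => #  t=0,i=11
  [27] ##.## => .  t=0,i=2
  [26] ##.#. => .  t=0,i=16
  [25] ##..# => .  t=0,i=12
  [24] ##... => #  t=1,i=12
  [23] #.### => .  t=0,i=6
  [22] #.##. => .  t=0,i=3
  [21] #.#.# => .  t=2,i=8
  [20] #.#.. => .  t=0,i=17
  [19] #..## => .  t=0,i=13
  [18] #..#. => .  t=1,i=3
  [17] #...# => #  t=1,i=6
  [16] #.... => #  t=1,i=17
  [15] .#### => .  t=0,i=7
  [14] .###. => .  t=5,i=16
  [13] .##.# => #  t=0,i=4
  [12] .##.. => #  t=1,i=1
  [11] .#.## => #  t=1,i=21
  [10] .#.#. => #  t=2,i=7
  [9] .#..# => .  t=0,i=18
  [8] .#... => .  t=1,i=5
  [7] ..### => #  t=0,i=20
  [6] ..##. => .  t=0,i=14
  [5] ..#.# => #  t=1,i=20
  [4] ..#.. => .  t=1,i=4
  [3] ...## => .  t=1,i=7
  [2] ...#. => .  t=1,i=14
  [1] ....# => #  t=1,i=18
  [0] ..... => .  t=4,i=18
  bits 11110001000000110011110010100010 = 4043521186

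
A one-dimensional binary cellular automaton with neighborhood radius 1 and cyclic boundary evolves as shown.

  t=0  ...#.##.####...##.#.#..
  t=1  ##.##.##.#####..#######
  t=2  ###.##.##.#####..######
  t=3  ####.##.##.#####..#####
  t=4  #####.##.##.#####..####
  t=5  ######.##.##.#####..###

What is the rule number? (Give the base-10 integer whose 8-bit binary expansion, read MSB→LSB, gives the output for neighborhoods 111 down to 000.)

  nb ###: next=#  (t=0,i=9, bit7=1)
  nb ##.: next=#  (t=0,i=6, bit6=1)
  nb #.#: next=#  (t=0,i=4, bit5=1)
  nb #..: next=#  (t=0,i=12, bit4=1)
  nb .##: next=.  (t=0,i=5, bit3=0)
  nb .#.: next=#  (t=0,i=3, bit2=1)
  nb ..#: next=.  (t=0,i=2, bit1=0)
  nb ...: next=#  (t=0,i=0, bit0=1)
  bits 11110101 = 245

245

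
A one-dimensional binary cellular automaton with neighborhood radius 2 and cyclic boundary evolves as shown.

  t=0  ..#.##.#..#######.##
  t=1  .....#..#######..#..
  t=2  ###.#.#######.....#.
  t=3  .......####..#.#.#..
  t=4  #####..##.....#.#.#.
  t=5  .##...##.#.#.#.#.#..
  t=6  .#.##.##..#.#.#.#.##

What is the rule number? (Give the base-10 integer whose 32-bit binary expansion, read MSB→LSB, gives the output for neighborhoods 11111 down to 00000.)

2299176901

  [31] ##### => #  t=0,i=12
  [30] ####. => .  t=0,i=15
  [29] ###.# => .  t=0,i=16
  [28] ###.. => .  t=1,i=14
  [27] ##.## => #  t=0,i=17
  [26] ##.#. => .  t=0,i=6
  [25] ##..# => .  t=0,i=0
  [24] ##... => #  t=2,i=13
  [23] #.### => .  t=2,i=0
  [22] #.##. => .  t=0,i=4
  [21] #.#.# => .  t=2,i=4
  [20] #.#.. => .  t=0,i=7
  [19] #..## => #  t=0,i=9
  [18] #..#. => .  t=0,i=1
  [17] #...# => #  t=5,i=4
  [16] #.... => .  t=1,i=19
  [15] .#### => #  t=0,i=11
  [14] .###. => .  t=2,i=1
  [13] .##.# => #  t=0,i=5
  [12] .##.. => .  t=0,i=19
  [11] .#.## => .  t=0,i=3
  [10] .#.#. => #  t=3,i=14
  [9] .#..# => #  t=0,i=8
  [8] .#... => #  t=1,i=18
  [7] ..### => #  t=0,i=10
  [6] ..##. => #  t=4,i=7
  [5] ..#.# => .  t=0,i=2
  [4] ..#.. => .  t=1,i=5
  [3] ...## => .  t=3,i=6
  [2] ...#. => #  t=1,i=4
  [1] ....# => .  t=1,i=3
  [0] ..... => #  t=1,i=0
  bits 10001001000010101010011111000101 = 2299176901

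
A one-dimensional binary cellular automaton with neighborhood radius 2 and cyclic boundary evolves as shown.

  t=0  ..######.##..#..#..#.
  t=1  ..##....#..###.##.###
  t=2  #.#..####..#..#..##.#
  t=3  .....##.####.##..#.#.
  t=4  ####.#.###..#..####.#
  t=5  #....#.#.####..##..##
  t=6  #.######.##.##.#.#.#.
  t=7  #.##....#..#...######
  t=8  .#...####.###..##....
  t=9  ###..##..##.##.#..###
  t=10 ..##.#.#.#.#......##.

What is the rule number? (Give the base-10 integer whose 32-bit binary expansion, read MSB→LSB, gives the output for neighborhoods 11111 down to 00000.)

447055351

  ##### -> .   bit 31 = 0  t=0,i=4
  ####. -> .   bit 30 = 0  t=0,i=6
  ###.# -> .   bit 29 = 0  t=0,i=7
  ###.. -> #   bit 28 = 1  t=1,i=20
  ##.## -> #   bit 27 = 1  t=0,i=8
  ##.#. -> .   bit 26 = 0  t=2,i=1
  ##..# -> #   bit 25 = 1  t=0,i=11
  ##... -> .   bit 24 = 0  t=1,i=4
  #.### -> #   bit 23 = 1  t=1,i=18
  #.##. -> .   bit 22 = 0  t=0,i=9
  #.#.# -> #   bit 21 = 1  t=4,i=5
  #.#.. -> .   bit 20 = 0  t=2,i=2
  #..## -> .   bit 19 = 0  t=1,i=1
  #..#. -> #   bit 18 = 1  t=0,i=12
  #...# -> .   bit 17 = 0  t=0,i=0
  #.... -> #   bit 16 = 1  t=1,i=5
  .#### -> #   bit 15 = 1  t=0,i=3
  .###. -> .   bit 14 = 0  t=1,i=12
  .##.# -> .   bit 13 = 0  t=1,i=16
  .##.. -> .   bit 12 = 0  t=0,i=10
  .#.## -> .   bit 11 = 0  t=4,i=6
  .#.#. -> #   bit 10 = 1  t=3,i=18
  .#..# -> .   bit 9 = 0  t=0,i=14
  .#... -> #   bit 8 = 1  t=0,i=20
  ..### -> #   bit 7 = 1  t=0,i=2
  ..##. -> #   bit 6 = 1  t=1,i=2
  ..#.# -> #   bit 5 = 1  t=3,i=17
  ..#.. -> #   bit 4 = 1  t=0,i=13
  ...## -> .   bit 3 = 0  t=0,i=1
  ...#. -> #   bit 2 = 1  t=1,i=7
  ....# -> #   bit 1 = 1  t=1,i=6
  ..... -> #   bit 0 = 1  t=3,i=1
  bits 00011010101001011000010111110111 = 447055351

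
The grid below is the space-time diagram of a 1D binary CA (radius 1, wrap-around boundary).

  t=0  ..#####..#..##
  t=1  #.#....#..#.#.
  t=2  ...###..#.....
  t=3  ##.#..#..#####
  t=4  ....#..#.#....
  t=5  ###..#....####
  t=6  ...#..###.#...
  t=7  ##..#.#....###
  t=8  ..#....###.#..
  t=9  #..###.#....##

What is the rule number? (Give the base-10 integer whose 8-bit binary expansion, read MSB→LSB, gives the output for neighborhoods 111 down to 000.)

25

  nb ###: next=.  (t=0,i=3, bit7=0)
  nb ##.: next=.  (t=0,i=6, bit6=0)
  nb #.#: next=.  (t=1,i=1, bit5=0)
  nb #..: next=#  (t=0,i=0, bit4=1)
  nb .##: next=#  (t=0,i=2, bit3=1)
  nb .#.: next=.  (t=0,i=9, bit2=0)
  nb ..#: next=.  (t=0,i=1, bit1=0)
  nb ...: next=#  (t=1,i=4, bit0=1)
  bits 00011001 = 25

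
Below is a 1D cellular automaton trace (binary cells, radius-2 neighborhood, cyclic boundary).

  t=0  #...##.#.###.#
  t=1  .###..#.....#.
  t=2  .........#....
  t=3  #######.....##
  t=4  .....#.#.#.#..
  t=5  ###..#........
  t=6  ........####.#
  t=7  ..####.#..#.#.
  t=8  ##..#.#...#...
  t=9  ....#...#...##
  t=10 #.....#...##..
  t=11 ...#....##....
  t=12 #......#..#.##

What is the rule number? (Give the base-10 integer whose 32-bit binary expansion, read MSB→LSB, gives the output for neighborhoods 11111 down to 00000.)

1291976745

  #####|.  b31=0 t=3,i=0
  ####.|#  b30=1 t=3,i=5
  ###.#|.  b29=0 t=0,i=11
  ###..|.  b28=0 t=1,i=3
  ##.##|#  b27=1 t=0,i=12
  ##.#.|#  b26=1 t=0,i=6
  ##..#|.  b25=0 t=1,i=4
  ##...|#  b24=1 t=0,i=1
  #.###|.  b23=0 t=0,i=9
  #.##.|.  b22=0 t=0,i=13
  #.#.#|.  b21=0 t=0,i=7
  #.#..|.  b20=0 t=4,i=11
  #..##|.  b19=0 t=1,i=0
  #..#.|.  b18=0 t=1,i=5
  #...#|#  b17=1 t=0,i=2
  #....|.  b16=0 t=1,i=8
  .####|.  b15=0 t=3,i=13
  .###.|.  b14=0 t=0,i=10
  .##.#|.  b13=0 t=0,i=5
  .##..|.  b12=0 t=0,i=0
  .#.##|.  b11=0 t=0,i=8
  .#.#.|.  b10=0 t=4,i=6
  .#..#|.  b9=0 t=1,i=13
  .#...|.  b8=0 t=1,i=7
  ..###|.  b7=0 t=1,i=1
  ..##.|.  b6=0 t=0,i=4
  ..#.#|#  b5=1 t=4,i=5
  ..#..|.  b4=0 t=1,i=6
  ...##|#  b3=1 t=0,i=3
  ...#.|.  b2=0 t=1,i=11
  ....#|.  b1=0 t=1,i=10
  .....|#  b0=1 t=1,i=9
  bits 01001101000000100000000000101001 = 1291976745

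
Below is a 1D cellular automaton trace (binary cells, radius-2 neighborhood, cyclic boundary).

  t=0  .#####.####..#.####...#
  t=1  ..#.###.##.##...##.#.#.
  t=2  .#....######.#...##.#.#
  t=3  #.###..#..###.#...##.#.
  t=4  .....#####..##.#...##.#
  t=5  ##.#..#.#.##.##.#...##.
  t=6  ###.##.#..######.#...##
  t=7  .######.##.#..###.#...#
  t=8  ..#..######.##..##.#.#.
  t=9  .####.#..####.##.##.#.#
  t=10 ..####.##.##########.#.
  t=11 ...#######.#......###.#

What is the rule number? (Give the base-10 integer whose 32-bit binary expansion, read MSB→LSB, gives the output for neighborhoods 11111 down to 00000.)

1867360022

  #####|.  b31=0 t=0,i=3
  ####.|#  b30=1 t=0,i=4
  ###.#|#  b29=1 t=0,i=5
  ###..|.  b28=0 t=0,i=10
  ##.##|#  b27=1 t=0,i=6
  ##.#.|#  b26=1 t=1,i=18
  ##..#|#  b25=1 t=0,i=11
  ##...|#  b24=1 t=0,i=19
  #.###|.  b23=0 t=0,i=1
  #.##.|#  b22=1 t=1,i=8
  #.#.#|.  b21=0 t=1,i=19
  #.#..|.  b20=0 t=1,i=21
  #..##|#  b19=1 t=3,i=9
  #..#.|#  b18=1 t=0,i=12
  #...#|.  b17=0 t=0,i=20
  #....|#  b16=1 t=2,i=3
  .####|#  b15=1 t=0,i=2
  .###.|.  b14=0 t=1,i=5
  .##.#|#  b13=1 t=1,i=9
  .##..|.  b12=0 t=1,i=12
  .#.##|.  b11=0 t=0,i=0
  .#.#.|#  b10=1 t=1,i=20
  .#..#|#  b9=1 t=3,i=8
  .#...|#  b8=1 t=1,i=22
  ..###|.  b7=0 t=2,i=6
  ..##.|.  b6=0 t=1,i=16
  ..#.#|.  b5=0 t=0,i=13
  ..#..|#  b4=1 t=3,i=7
  ...##|.  b3=0 t=1,i=15
  ...#.|#  b2=1 t=0,i=21
  ....#|#  b1=1 t=2,i=4
  .....|.  b0=0 t=4,i=2
  bits 01101111010011011010011100010110 = 1867360022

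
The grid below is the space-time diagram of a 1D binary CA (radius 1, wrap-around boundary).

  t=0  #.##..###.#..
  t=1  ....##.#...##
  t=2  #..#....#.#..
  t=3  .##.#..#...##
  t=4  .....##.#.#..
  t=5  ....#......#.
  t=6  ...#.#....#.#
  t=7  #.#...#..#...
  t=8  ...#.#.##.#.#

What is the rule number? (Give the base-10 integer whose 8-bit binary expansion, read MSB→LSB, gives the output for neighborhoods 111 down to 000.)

  ### -> #   bit 7 = 1  t=0,i=7
  ##. -> .   bit 6 = 0  t=0,i=3
  #.# -> .   bit 5 = 0  t=0,i=1
  #.. -> #   bit 4 = 1  t=0,i=4
  .## -> .   bit 3 = 0  t=0,i=2
  .#. -> .   bit 2 = 0  t=0,i=0
  ..# -> #   bit 1 = 1  t=0,i=5
  ... -> .   bit 0 = 0  t=1,i=1
  bits 10010010 = 146

146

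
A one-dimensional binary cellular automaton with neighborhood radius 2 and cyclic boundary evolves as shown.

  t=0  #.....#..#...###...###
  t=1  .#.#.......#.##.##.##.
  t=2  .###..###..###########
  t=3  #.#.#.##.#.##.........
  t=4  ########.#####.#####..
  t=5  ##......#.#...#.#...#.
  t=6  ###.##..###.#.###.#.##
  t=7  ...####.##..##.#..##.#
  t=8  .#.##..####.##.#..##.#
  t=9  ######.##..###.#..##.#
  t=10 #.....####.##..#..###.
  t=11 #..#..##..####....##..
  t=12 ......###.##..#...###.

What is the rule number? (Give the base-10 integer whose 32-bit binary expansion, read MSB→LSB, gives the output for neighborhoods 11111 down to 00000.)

192085217

  nb #####: next=.  (t=2,i=13, bit31=0)
  nb ####.: next=.  (t=0,i=21, bit30=0)
  nb ###.#: next=.  (t=2,i=21, bit29=0)
  nb ###..: next=.  (t=0,i=0, bit28=0)
  nb ##.##: next=#  (t=1,i=15, bit27=1)
  nb ##.#.: next=.  (t=3,i=8, bit26=0)
  nb ##..#: next=#  (t=1,i=21, bit25=1)
  nb ##...: next=#  (t=0,i=1, bit24=1)
  nb #.###: next=.  (t=2,i=1, bit23=0)
  nb #.##.: next=#  (t=1,i=13, bit22=1)
  nb #.#.#: next=#  (t=3,i=2, bit21=1)
  nb #.#..: next=#  (t=1,i=3, bit20=1)
  nb #..##: next=.  (t=2,i=5, bit19=0)
  nb #..#.: next=.  (t=0,i=8, bit18=0)
  nb #...#: next=#  (t=0,i=11, bit17=1)
  nb #....: next=.  (t=0,i=2, bit16=0)
  nb .####: next=#  (t=0,i=20, bit15=1)
  nb .###.: next=#  (t=0,i=14, bit14=1)
  nb .##.#: next=#  (t=1,i=14, bit13=1)
  nb .##..: next=#  (t=1,i=20, bit12=1)
  nb .#.##: next=#  (t=1,i=12, bit11=1)
  nb .#.#.: next=#  (t=1,i=2, bit10=1)
  nb .#..#: next=.  (t=0,i=7, bit9=0)
  nb .#...: next=.  (t=0,i=10, bit8=0)
  nb ..###: next=#  (t=0,i=13, bit7=1)
  nb ..##.: next=#  (t=7,i=12, bit6=1)
  nb ..#.#: next=#  (t=1,i=1, bit5=1)
  nb ..#..: next=.  (t=0,i=6, bit4=0)
  nb ...##: next=.  (t=0,i=12, bit3=0)
  nb ...#.: next=.  (t=0,i=5, bit2=0)
  nb ....#: next=.  (t=0,i=4, bit1=0)
  nb .....: next=#  (t=0,i=3, bit0=1)
  bits 00001011011100101111110011100001 = 192085217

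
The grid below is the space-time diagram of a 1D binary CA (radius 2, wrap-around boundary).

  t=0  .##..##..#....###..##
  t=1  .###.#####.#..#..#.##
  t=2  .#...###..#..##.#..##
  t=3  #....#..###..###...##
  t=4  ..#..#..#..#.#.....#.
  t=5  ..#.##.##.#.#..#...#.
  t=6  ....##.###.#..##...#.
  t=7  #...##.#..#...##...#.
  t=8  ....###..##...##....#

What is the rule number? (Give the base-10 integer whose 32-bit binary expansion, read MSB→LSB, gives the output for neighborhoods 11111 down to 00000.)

2261103824

  ##### -> #   bit 31 = 1  t=1,i=7
  ####. -> .   bit 30 = 0  t=1,i=8
  ###.# -> .   bit 29 = 0  t=1,i=3
  ###.. -> .   bit 28 = 0  t=0,i=16
  ##.## -> .   bit 27 = 0  t=0,i=0
  ##.#. -> #   bit 26 = 1  t=1,i=10
  ##..# -> #   bit 25 = 1  t=0,i=3
  ##... -> .   bit 24 = 0  t=3,i=1
  #.### -> #   bit 23 = 1  t=1,i=1
  #.##. -> #   bit 22 = 1  t=0,i=1
  #.#.# -> .   bit 21 = 0  t=5,i=10
  #.#.. -> .   bit 20 = 0  t=1,i=11
  #..## -> .   bit 19 = 0  t=0,i=4
  #..#. -> #   bit 18 = 1  t=0,i=8
  #...# -> .   bit 17 = 0  t=2,i=3
  #.... -> #   bit 16 = 1  t=0,i=11
  .#### -> #   bit 15 = 1  t=1,i=6
  .###. -> .   bit 14 = 0  t=0,i=15
  .##.# -> #   bit 13 = 1  t=0,i=20
  .##.. -> #   bit 12 = 1  t=0,i=2
  .#.## -> .   bit 11 = 0  t=1,i=18
  .#.#. -> #   bit 10 = 1  t=4,i=12
  .#..# -> .   bit 9 = 0  t=1,i=12
  .#... -> .   bit 8 = 0  t=0,i=10
  ..### -> #   bit 7 = 1  t=0,i=14
  ..##. -> #   bit 6 = 1  t=0,i=5
  ..#.# -> .   bit 5 = 0  t=1,i=17
  ..#.. -> #   bit 4 = 1  t=0,i=9
  ...## -> .   bit 3 = 0  t=0,i=13
  ...#. -> .   bit 2 = 0  t=3,i=4
  ....# -> .   bit 1 = 0  t=0,i=12
  ..... -> .   bit 0 = 0  t=4,i=16
  bits 10000110110001011011010011010000 = 2261103824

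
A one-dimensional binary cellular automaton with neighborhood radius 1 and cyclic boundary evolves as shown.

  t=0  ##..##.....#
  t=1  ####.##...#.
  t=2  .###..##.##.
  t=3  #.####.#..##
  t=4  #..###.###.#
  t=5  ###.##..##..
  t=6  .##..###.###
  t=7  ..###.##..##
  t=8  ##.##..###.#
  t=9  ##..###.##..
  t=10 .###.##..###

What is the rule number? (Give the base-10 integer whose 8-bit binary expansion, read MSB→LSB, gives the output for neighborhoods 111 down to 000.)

214

  ###|#  b7=1 t=0,i=0
  ##.|#  b6=1 t=0,i=1
  #.#|.  b5=0 t=1,i=4
  #..|#  b4=1 t=0,i=2
  .##|.  b3=0 t=0,i=4
  .#.|#  b2=1 t=1,i=10
  ..#|#  b1=1 t=0,i=3
  ...|.  b0=0 t=0,i=7
  bits 11010110 = 214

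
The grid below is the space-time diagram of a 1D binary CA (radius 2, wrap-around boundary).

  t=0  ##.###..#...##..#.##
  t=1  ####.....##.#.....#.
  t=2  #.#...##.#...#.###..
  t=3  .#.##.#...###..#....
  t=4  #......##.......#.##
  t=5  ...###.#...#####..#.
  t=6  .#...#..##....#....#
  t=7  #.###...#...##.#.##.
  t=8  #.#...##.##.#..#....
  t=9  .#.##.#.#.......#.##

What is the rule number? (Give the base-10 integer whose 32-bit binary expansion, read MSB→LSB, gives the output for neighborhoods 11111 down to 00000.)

  nb #####: next=.  (t=5,i=13, bit31=0)
  nb ####.: next=#  (t=0,i=0, bit30=1)
  nb ###.#: next=#  (t=0,i=1, bit29=1)
  nb ###..: next=.  (t=0,i=5, bit28=0)
  nb ##.##: next=#  (t=0,i=2, bit27=1)
  nb ##.#.: next=.  (t=1,i=11, bit26=0)
  nb ##..#: next=.  (t=0,i=6, bit25=0)
  nb ##...: next=.  (t=1,i=4, bit24=0)
  nb #.###: next=#  (t=0,i=3, bit23=1)
  nb #.##.: next=.  (t=3,i=3, bit22=0)
  nb #.#.#: next=#  (t=7,i=0, bit21=1)
  nb #.#..: next=.  (t=1,i=12, bit20=0)
  nb #..##: next=.  (t=6,i=7, bit19=0)
  nb #..#.: next=.  (t=0,i=7, bit18=0)
  nb #...#: next=#  (t=0,i=10, bit17=1)
  nb #....: next=.  (t=1,i=5, bit16=0)
  nb .####: next=.  (t=0,i=19, bit15=0)
  nb .###.: next=.  (t=0,i=4, bit14=0)
  nb .##.#: next=.  (t=1,i=10, bit13=0)
  nb .##..: next=.  (t=0,i=13, bit12=0)
  nb .#.##: next=.  (t=0,i=17, bit11=0)
  nb .#.#.: next=#  (t=2,i=1, bit10=1)
  nb .#..#: next=.  (t=6,i=6, bit9=0)
  nb .#...: next=#  (t=0,i=9, bit8=1)
  nb ..###: next=.  (t=3,i=10, bit7=0)
  nb ..##.: next=#  (t=0,i=12, bit6=1)
  nb ..#.#: next=.  (t=0,i=16, bit5=0)
  nb ..#..: next=.  (t=0,i=8, bit4=0)
  nb ...##: next=.  (t=0,i=11, bit3=0)
  nb ...#.: next=#  (t=1,i=17, bit2=1)
  nb ....#: next=#  (t=1,i=7, bit1=1)
  nb .....: next=#  (t=1,i=6, bit0=1)
  bits 01101000101000100000010101000111 = 1755448647

1755448647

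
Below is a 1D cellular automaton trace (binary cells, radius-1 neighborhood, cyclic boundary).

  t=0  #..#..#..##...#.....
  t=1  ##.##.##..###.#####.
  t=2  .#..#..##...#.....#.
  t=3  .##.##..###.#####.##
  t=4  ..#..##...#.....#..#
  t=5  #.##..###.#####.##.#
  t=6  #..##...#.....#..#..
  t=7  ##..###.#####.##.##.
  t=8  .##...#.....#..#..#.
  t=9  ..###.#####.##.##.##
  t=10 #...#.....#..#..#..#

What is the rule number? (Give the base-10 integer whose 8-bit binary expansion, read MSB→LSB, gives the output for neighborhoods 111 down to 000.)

  [7] ### => .  t=1,i=11
  [6] ##. => #  t=0,i=10
  [5] #.# => .  t=1,i=2
  [4] #.. => #  t=0,i=1
  [3] .## => .  t=0,i=9
  [2] .#. => #  t=0,i=0
  [1] ..# => .  t=0,i=2
  [0] ... => #  t=0,i=12
  bits 01010101 = 85

85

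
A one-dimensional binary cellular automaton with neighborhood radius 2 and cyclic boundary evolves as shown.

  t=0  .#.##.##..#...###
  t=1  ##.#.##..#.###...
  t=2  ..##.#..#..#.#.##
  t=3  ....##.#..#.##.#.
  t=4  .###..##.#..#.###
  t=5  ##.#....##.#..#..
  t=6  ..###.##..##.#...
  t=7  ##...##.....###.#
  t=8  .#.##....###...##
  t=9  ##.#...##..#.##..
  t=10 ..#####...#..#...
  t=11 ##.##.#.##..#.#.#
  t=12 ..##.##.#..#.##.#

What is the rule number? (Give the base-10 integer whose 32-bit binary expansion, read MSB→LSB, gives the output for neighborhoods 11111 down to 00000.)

  nb #####: next=#  (t=10,i=4, bit31=1)
  nb ####.: next=.  (t=10,i=5, bit30=0)
  nb ###.#: next=.  (t=0,i=16, bit29=0)
  nb ###..: next=#  (t=1,i=13, bit28=1)
  nb ##.##: next=#  (t=0,i=5, bit27=1)
  nb ##.#.: next=#  (t=0,i=0, bit26=1)
  nb ##..#: next=.  (t=0,i=8, bit25=0)
  nb ##...: next=.  (t=1,i=14, bit24=0)
  nb #.###: next=#  (t=1,i=11, bit23=1)
  nb #.##.: next=#  (t=0,i=3, bit22=1)
  nb #.#.#: next=#  (t=0,i=1, bit21=1)
  nb #.#..: next=#  (t=2,i=5, bit20=1)
  nb #..##: next=.  (t=2,i=1, bit19=0)
  nb #..#.: next=#  (t=0,i=9, bit18=1)
  nb #...#: next=#  (t=0,i=12, bit17=1)
  nb #....: next=.  (t=3,i=0, bit16=0)
  nb .####: next=#  (t=10,i=3, bit15=1)
  nb .###.: next=.  (t=0,i=15, bit14=0)
  nb .##.#: next=.  (t=0,i=4, bit13=0)
  nb .##..: next=.  (t=0,i=7, bit12=0)
  nb .#.##: next=.  (t=0,i=2, bit11=0)
  nb .#.#.: next=#  (t=2,i=12, bit10=1)
  nb .#..#: next=.  (t=2,i=6, bit9=0)
  nb .#...: next=#  (t=0,i=11, bit8=1)
  nb ..###: next=.  (t=0,i=14, bit7=0)
  nb ..##.: next=.  (t=1,i=0, bit6=0)
  nb ..#.#: next=.  (t=1,i=9, bit5=0)
  nb ..#..: next=.  (t=0,i=10, bit4=0)
  nb ...##: next=#  (t=0,i=13, bit3=1)
  nb ...#.: next=#  (t=10,i=9, bit2=1)
  nb ....#: next=#  (t=3,i=2, bit1=1)
  nb .....: next=#  (t=3,i=1, bit0=1)
  bits 10011100111101101000010100001111 = 2633401615

2633401615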